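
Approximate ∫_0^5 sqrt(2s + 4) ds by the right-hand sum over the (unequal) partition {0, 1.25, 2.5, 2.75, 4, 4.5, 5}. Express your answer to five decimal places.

Subinterval widths: 1.25, 1.25, 0.25, 1.25, 0.5, 0.5.
Right endpoints: 1.25, 2.5, 2.75, 4, 4.5, 5.
f(1.25) ≈ 2.54951, f(2.5) ≈ 3.00000, f(2.75) ≈ 3.08221, f(4) ≈ 3.46410, f(4.5) ≈ 3.60555, f(5) ≈ 3.74166.
Sum = Σ Δs_i · f(s_i).
Sum ≈ 15.71117.

15.71117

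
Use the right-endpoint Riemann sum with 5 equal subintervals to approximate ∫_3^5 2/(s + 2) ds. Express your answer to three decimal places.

0.651

Δs = (5 − 3)/5 = 0.4.
Right endpoints: 3.4, 3.8, 4.2, 4.6, 5.
f(3.4) = 10/27, f(3.8) = 10/29, f(4.2) = 10/31, f(4.6) = 10/33, f(5) = 2/7.
Sum = Δs · [f(3.4) + f(3.8) + f(4.2) + f(4.6) + f(5)].
Sum ≈ 0.651.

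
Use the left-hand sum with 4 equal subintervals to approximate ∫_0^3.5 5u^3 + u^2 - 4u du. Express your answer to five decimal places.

96.51660

Δu = (3.5 − 0)/4 = 0.875.
Left endpoints: 0, 0.875, 1.75, 2.625.
f(0) = 0, f(0.875) = 315/512, f(1.75) = 22.859375, f(2.625) = 44457/512.
Sum = Δu · [f(0) + f(0.875) + f(1.75) + f(2.625)].
Sum ≈ 96.51660.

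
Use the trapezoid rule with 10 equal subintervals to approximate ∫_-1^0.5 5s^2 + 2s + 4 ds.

7.153125

Δs = (0.5 − (-1))/10 = 0.15.
f(-1) = 7, f(-0.85) = 5.9125, f(-0.7) = 5.05, f(-0.55) = 4.4125, f(-0.4) = 4, f(-0.25) = 3.8125, f(-0.1) = 3.85, f(0.05) = 4.1125, f(0.2) = 4.6, f(0.35) = 5.3125, f(0.5) = 6.25.
T_10 = (Δs/2)·[f(s_0) + 2f(s_1) + ... + 2f(s_{9}) + f(s_10)].
Sum = 7.153125.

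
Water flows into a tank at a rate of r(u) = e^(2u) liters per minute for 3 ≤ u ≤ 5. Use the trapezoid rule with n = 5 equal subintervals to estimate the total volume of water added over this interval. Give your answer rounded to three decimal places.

11382.075

Δu = (5 − 3)/5 = 0.4.
r(3) ≈ 403.429, r(3.4) ≈ 897.847, r(3.8) ≈ 1998.196, r(4.2) ≈ 4447.067, r(4.6) ≈ 9897.129, r(5) ≈ 22026.466.
T_5 = (Δu/2)·[r(u_0) + 2r(u_1) + ... + 2r(u_{4}) + r(u_5)].
Sum ≈ 11382.075.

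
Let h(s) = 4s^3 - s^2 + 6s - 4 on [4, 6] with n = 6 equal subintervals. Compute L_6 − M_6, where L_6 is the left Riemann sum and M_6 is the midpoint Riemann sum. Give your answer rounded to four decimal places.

-96.7222

L_6 ≈ 943.518519.
M_6 ≈ 1040.240741.
L_6 − M_6 ≈ -96.7222.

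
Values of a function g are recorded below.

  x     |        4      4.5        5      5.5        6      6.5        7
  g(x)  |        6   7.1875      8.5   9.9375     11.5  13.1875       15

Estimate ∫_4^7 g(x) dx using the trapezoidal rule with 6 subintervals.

30.40625

Δx = 0.5.
T_6 = (0.5/2)·[6 + 2·7.1875 + 2·8.5 + 2·9.9375 + 2·11.5 + 2·13.1875 + 15] = 30.40625.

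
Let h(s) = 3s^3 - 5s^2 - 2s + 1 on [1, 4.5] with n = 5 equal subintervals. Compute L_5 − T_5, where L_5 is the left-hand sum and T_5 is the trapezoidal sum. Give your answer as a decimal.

L_5 = 87.99.
T_5 = 146.48375.
L_5 − T_5 = -58.49375.

-58.49375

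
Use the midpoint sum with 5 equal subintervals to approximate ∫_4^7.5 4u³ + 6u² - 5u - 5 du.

3494.96875

Δu = (7.5 − 4)/5 = 0.7.
Midpoints: 4.35, 5.05, 5.75, 6.45, 7.15.
f(4.35) = 416.0365, f(5.05) = 637.9155, f(5.75) = 925.0625, f(6.45) = 1285.7095, f(7.15) = 1728.0885.
Sum = Δu · [f(4.35) + f(5.05) + f(5.75) + f(6.45) + f(7.15)].
Sum = 3494.96875.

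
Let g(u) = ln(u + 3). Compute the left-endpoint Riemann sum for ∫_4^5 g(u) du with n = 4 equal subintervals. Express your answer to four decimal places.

Δu = (5 − 4)/4 = 0.25.
Left endpoints: 4, 4.25, 4.5, 4.75.
g(4) ≈ 1.9459, g(4.25) ≈ 1.9810, g(4.5) ≈ 2.0149, g(4.75) ≈ 2.0477.
Sum = Δu · [g(4) + g(4.25) + g(4.5) + g(4.75)].
Sum ≈ 1.9974.

1.9974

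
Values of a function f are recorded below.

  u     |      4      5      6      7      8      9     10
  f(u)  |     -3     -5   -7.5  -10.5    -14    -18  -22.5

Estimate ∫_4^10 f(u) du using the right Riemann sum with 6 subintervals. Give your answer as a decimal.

-77.5

Δu = 1.
Sum = 1·[(-5) + (-7.5) + (-10.5) + (-14) + (-18) + (-22.5)] = -77.5.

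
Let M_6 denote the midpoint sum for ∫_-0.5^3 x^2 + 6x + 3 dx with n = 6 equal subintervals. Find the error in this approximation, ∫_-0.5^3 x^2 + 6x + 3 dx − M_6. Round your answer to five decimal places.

Exact integral: ∫_-0.5^3 f(x) dx ≈ 45.7916667.
M_6 ≈ 45.6924190.
Error ≈ 45.7916667 − 45.6924190 ≈ 0.09925.

0.09925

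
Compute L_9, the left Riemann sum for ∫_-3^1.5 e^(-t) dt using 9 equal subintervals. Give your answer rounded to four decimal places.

25.2401

Δt = (1.5 − (-3))/9 = 0.5.
Left endpoints: -3, -2.5, -2, -1.5, -1, -0.5, 0, 0.5, 1.
f(-3) ≈ 20.0855, f(-2.5) ≈ 12.1825, f(-2) ≈ 7.3891, f(-1.5) ≈ 4.4817, f(-1) ≈ 2.7183, f(-0.5) ≈ 1.6487, f(0) ≈ 1.0000, f(0.5) ≈ 0.6065, f(1) ≈ 0.3679.
Sum = Δt · [f(-3) + f(-2.5) + f(-2) + ...].
Sum ≈ 25.2401.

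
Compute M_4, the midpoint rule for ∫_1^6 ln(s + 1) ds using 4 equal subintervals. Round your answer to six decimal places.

7.257676

Δs = (6 − 1)/4 = 1.25.
Midpoints: 1.625, 2.875, 4.125, 5.375.
f(1.625) ≈ 0.965081, f(2.875) ≈ 1.354546, f(4.125) ≈ 1.634131, f(5.375) ≈ 1.852384.
Sum = Δs · [f(1.625) + f(2.875) + f(4.125) + f(5.375)].
Sum ≈ 7.257676.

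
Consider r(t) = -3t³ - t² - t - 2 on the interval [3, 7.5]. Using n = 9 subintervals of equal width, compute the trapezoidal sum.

-2485.59375

Δt = (7.5 − 3)/9 = 0.5.
r(3) = -95, r(3.5) = -146.375, r(4) = -214, r(4.5) = -300.125, r(5) = -407, r(5.5) = -536.875, r(6) = -692, r(6.5) = -874.625, r(7) = -1087, r(7.5) = -1331.375.
T_9 = (Δt/2)·[r(t_0) + 2r(t_1) + ... + 2r(t_{8}) + r(t_9)].
Sum = -2485.59375.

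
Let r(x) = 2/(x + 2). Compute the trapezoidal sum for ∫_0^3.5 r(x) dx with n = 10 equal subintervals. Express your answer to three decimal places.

Δx = (3.5 − 0)/10 = 0.35.
r(0) = 1, r(0.35) = 40/47, r(0.7) = 20/27, r(1.05) = 40/61, r(1.4) = 10/17, r(1.75) = 8/15, r(2.1) = 20/41, r(2.45) = 40/89, r(2.8) = 5/12, r(3.15) = 40/103, r(3.5) = 4/11.
T_10 = (Δx/2)·[r(x_0) + 2r(x_1) + ... + 2r(x_{9}) + r(x_10)].
Sum ≈ 2.028.

2.028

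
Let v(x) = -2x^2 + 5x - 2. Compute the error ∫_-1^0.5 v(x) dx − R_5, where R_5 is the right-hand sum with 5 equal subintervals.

-1.305

Exact integral: ∫_-1^0.5 v(x) dx = -5.625.
R_5 = -4.32.
Error = -5.625 − (-4.32) = -1.305.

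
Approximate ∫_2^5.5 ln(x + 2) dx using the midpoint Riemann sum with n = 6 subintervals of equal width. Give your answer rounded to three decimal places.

Δx = (5.5 − 2)/6 = 7/12.
Midpoints: 55/24, 2.875, 83/24, 97/24, 4.625, 125/24.
f(55/24) ≈ 1.457, f(2.875) ≈ 1.584, f(83/24) ≈ 1.697, f(97/24) ≈ 1.799, f(4.625) ≈ 1.891, f(125/24) ≈ 1.975.
Sum = Δx · [f(55/24) + f(2.875) + f(83/24) + ...].
Sum ≈ 6.068.

6.068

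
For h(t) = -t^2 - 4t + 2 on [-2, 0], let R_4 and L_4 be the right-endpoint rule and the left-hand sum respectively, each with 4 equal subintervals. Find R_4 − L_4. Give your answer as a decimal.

R_4 = 8.25.
L_4 = 10.25.
R_4 − L_4 = -2.

-2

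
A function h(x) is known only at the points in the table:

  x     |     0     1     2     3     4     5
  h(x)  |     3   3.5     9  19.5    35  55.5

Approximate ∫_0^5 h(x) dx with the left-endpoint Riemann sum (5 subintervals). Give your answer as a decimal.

Δx = 1.
Sum = 1·[3 + 3.5 + 9 + 19.5 + 35] = 70.

70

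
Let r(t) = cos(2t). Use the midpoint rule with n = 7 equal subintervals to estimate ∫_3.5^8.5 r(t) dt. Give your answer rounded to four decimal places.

Δt = (8.5 − 3.5)/7 = 5/7.
Midpoints: 27/7, 32/7, 37/7, 6, 47/7, 52/7, 57/7.
r(27/7) ≈ 0.1392, r(32/7) ≈ -0.9605, r(37/7) ≈ -0.4115, r(6) ≈ 0.8439, r(47/7) ≈ 0.6508, r(52/7) ≈ -0.6594, r(57/7) ≈ -0.8377.
Sum = Δt · [r(27/7) + r(32/7) + r(37/7) + ...].
Sum ≈ -0.8823.

-0.8823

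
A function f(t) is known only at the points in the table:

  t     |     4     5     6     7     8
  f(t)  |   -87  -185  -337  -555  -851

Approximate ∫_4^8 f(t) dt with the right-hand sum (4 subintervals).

-1928

Δt = 1.
Sum = 1·[(-185) + (-337) + (-555) + (-851)] = -1928.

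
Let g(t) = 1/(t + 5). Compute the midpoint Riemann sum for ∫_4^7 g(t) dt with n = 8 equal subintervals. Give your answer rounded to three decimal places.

Δt = (7 − 4)/8 = 0.375.
Midpoints: 4.1875, 4.5625, 4.9375, 5.3125, 5.6875, 6.0625, 6.4375, 6.8125.
g(4.1875) = 16/147, g(4.5625) = 16/153, g(4.9375) = 16/159, g(5.3125) = 16/165, g(5.6875) = 16/171, g(6.0625) = 16/177, g(6.4375) = 16/183, g(6.8125) = 16/189.
Sum = Δt · [g(4.1875) + g(4.5625) + g(4.9375) + ...].
Sum ≈ 0.288.

0.288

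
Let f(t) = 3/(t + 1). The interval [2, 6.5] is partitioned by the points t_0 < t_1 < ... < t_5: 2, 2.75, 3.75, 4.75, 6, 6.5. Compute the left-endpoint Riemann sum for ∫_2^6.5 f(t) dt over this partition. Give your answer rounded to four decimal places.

3.0480

Subinterval widths: 0.75, 1, 1, 1.25, 0.5.
Left endpoints: 2, 2.75, 3.75, 4.75, 6.
f(2) = 1, f(2.75) = 0.8, f(3.75) = 12/19, f(4.75) = 12/23, f(6) = 3/7.
Sum = Σ Δt_i · f(t_i).
Sum ≈ 3.0480.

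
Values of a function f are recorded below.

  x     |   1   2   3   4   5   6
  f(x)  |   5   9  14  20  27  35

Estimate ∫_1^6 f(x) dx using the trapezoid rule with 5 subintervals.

90

Δx = 1.
T_5 = (1/2)·[5 + 2·9 + 2·14 + 2·20 + 2·27 + 35] = 90.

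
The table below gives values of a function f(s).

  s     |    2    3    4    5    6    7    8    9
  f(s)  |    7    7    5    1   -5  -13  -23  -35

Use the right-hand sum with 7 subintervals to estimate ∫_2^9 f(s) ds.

-63

Δs = 1.
Sum = 1·[7 + 5 + 1 + (-5) + (-13) + (-23) + (-35)] = -63.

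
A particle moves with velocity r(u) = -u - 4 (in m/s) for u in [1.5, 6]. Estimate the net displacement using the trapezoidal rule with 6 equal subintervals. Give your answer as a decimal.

Δu = (6 − 1.5)/6 = 0.75.
r(1.5) = -5.5, r(2.25) = -6.25, r(3) = -7, r(3.75) = -7.75, r(4.5) = -8.5, r(5.25) = -9.25, r(6) = -10.
T_6 = (Δu/2)·[r(u_0) + 2r(u_1) + ... + 2r(u_{5}) + r(u_6)].
Sum = -34.875.

-34.875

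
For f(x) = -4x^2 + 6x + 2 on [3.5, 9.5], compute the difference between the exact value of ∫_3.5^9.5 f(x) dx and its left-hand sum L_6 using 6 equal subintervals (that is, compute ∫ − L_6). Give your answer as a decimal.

Exact integral: ∫_3.5^9.5 f(x) dx = -840.
L_6 = -706.
Error = -840 − (-706) = -134.

-134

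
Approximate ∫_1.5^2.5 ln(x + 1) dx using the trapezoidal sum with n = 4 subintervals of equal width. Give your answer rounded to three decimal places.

Δx = (2.5 − 1.5)/4 = 0.25.
f(1.5) ≈ 0.916, f(1.75) ≈ 1.012, f(2) ≈ 1.099, f(2.25) ≈ 1.179, f(2.5) ≈ 1.253.
T_4 = (Δx/2)·[f(x_0) + 2f(x_1) + 2f(x_2) + 2f(x_3) + f(x_4)].
Sum ≈ 1.093.

1.093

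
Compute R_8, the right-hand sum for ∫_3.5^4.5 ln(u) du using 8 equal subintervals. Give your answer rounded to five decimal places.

1.39930

Δu = (4.5 − 3.5)/8 = 0.125.
Right endpoints: 3.625, 3.75, 3.875, 4, 4.125, 4.25, 4.375, 4.5.
f(3.625) ≈ 1.28785, f(3.75) ≈ 1.32176, f(3.875) ≈ 1.35455, f(4) ≈ 1.38629, f(4.125) ≈ 1.41707, f(4.25) ≈ 1.44692, f(4.375) ≈ 1.47591, f(4.5) ≈ 1.50408.
Sum = Δu · [f(3.625) + f(3.75) + f(3.875) + ...].
Sum ≈ 1.39930.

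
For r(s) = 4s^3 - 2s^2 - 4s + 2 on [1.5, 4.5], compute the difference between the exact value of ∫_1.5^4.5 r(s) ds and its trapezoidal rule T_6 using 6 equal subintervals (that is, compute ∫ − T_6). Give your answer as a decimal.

Exact integral: ∫_1.5^4.5 r(s) ds = 316.5.
T_6 = 320.75.
Error = 316.5 − 320.75 = -4.25.

-4.25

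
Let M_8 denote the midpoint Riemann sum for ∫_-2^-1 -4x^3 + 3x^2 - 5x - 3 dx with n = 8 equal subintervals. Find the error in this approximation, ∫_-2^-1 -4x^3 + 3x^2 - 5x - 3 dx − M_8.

0.02734375

Exact integral: ∫_-2^-1 f(x) dx = 26.5.
M_8 = 26.47265625.
Error = 26.5 − 26.47265625 = 0.02734375.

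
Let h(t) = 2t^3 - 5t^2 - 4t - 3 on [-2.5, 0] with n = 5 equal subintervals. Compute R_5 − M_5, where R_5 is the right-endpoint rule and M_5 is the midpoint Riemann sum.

R_5 = -28.75.
M_5 = -39.921875.
R_5 − M_5 = 11.171875.

11.171875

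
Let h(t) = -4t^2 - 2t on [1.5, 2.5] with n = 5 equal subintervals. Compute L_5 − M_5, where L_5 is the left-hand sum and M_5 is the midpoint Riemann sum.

L_5 = -18.56.
M_5 = -20.32.
L_5 − M_5 = 1.76.

1.76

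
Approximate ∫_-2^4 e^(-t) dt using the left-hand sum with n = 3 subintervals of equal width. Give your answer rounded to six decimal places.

17.048783

Δt = (4 − (-2))/3 = 2.
Left endpoints: -2, 0, 2.
f(-2) ≈ 7.389056, f(0) ≈ 1.000000, f(2) ≈ 0.135335.
Sum = Δt · [f(-2) + f(0) + f(2)].
Sum ≈ 17.048783.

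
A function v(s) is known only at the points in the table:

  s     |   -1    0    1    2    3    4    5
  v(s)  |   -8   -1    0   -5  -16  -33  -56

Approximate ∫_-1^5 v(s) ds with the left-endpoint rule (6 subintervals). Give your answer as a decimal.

Δs = 1.
Sum = 1·[(-8) + (-1) + 0 + (-5) + (-16) + (-33)] = -63.

-63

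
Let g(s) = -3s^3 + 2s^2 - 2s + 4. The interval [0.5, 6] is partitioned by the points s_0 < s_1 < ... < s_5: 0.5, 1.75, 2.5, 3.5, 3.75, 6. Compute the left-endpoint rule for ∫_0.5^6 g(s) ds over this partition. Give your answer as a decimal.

Subinterval widths: 1.25, 0.75, 1, 0.25, 2.25.
Left endpoints: 0.5, 1.75, 2.5, 3.5, 3.75.
g(0.5) = 3.125, g(1.75) = -9.453125, g(2.5) = -35.375, g(3.5) = -107.125, g(3.75) = -133.578125.
Sum = Σ Δs_i · g(s_i).
Sum = -365.890625.

-365.890625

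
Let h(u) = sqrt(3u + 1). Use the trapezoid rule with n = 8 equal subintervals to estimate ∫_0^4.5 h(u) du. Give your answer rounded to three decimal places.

Δu = (4.5 − 0)/8 = 0.5625.
h(0) ≈ 1.000, h(0.5625) ≈ 1.639, h(1.125) ≈ 2.092, h(1.6875) ≈ 2.462, h(2.25) ≈ 2.784, h(2.8125) ≈ 3.072, h(3.375) ≈ 3.335, h(3.9375) ≈ 3.579, h(4.5) ≈ 3.808.
T_8 = (Δu/2)·[h(u_0) + 2h(u_1) + ... + 2h(u_{7}) + h(u_8)].
Sum ≈ 12.019.

12.019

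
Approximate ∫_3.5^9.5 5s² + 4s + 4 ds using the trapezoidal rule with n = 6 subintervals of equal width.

1542.5

Δs = (9.5 − 3.5)/6 = 1.
f(3.5) = 79.25, f(4.5) = 123.25, f(5.5) = 177.25, f(6.5) = 241.25, f(7.5) = 315.25, f(8.5) = 399.25, f(9.5) = 493.25.
T_6 = (Δs/2)·[f(s_0) + 2f(s_1) + ... + 2f(s_{5}) + f(s_6)].
Sum = 1542.5.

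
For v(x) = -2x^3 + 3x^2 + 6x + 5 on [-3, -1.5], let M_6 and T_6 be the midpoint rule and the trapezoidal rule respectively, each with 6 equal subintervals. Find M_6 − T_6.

M_6 = 48.71484375.
T_6 = 49.1015625.
M_6 − T_6 = -0.38671875.

-0.38671875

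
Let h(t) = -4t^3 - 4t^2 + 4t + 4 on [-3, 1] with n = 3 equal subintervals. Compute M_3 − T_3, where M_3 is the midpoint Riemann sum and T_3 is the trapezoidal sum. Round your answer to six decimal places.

-14.222222

M_3 ≈ 37.92592593.
T_3 ≈ 52.14814815.
M_3 − T_3 ≈ -14.222222.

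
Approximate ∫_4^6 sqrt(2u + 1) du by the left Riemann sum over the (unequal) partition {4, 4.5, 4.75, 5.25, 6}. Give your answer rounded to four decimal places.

6.4541

Subinterval widths: 0.5, 0.25, 0.5, 0.75.
Left endpoints: 4, 4.5, 4.75, 5.25.
f(4) ≈ 3.0000, f(4.5) ≈ 3.1623, f(4.75) ≈ 3.2404, f(5.25) ≈ 3.3912.
Sum = Σ Δu_i · f(u_i).
Sum ≈ 6.4541.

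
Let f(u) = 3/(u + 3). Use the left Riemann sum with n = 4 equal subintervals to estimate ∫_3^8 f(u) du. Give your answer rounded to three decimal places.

Δu = (8 − 3)/4 = 1.25.
Left endpoints: 3, 4.25, 5.5, 6.75.
f(3) = 0.5, f(4.25) = 12/29, f(5.5) = 6/17, f(6.75) = 4/13.
Sum = Δu · [f(3) + f(4.25) + f(5.5) + f(6.75)].
Sum ≈ 1.968.

1.968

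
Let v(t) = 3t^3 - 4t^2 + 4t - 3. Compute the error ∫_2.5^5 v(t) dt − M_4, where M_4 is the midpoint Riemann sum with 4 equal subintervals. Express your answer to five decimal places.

2.42106

Exact integral: ∫_2.5^5 v(t) dt ≈ 323.6197917.
M_4 ≈ 321.1987305.
Error ≈ 323.6197917 − 321.1987305 ≈ 2.42106.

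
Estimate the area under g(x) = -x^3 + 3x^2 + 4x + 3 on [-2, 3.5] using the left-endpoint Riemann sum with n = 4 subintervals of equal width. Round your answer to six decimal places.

Δx = (3.5 − (-2))/4 = 1.375.
Left endpoints: -2, -0.625, 0.75, 2.125.
g(-2) = 15, g(-0.625) = 981/512, g(0.75) = 7.265625, g(2.125) = 7911/512.
Sum = Δx · [g(-2) + g(-0.625) + g(0.75) + g(2.125)].
Sum ≈ 54.495117.

54.495117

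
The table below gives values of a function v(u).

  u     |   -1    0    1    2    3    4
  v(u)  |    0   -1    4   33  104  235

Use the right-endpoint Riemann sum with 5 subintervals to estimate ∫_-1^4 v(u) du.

375

Δu = 1.
Sum = 1·[(-1) + 4 + 33 + 104 + 235] = 375.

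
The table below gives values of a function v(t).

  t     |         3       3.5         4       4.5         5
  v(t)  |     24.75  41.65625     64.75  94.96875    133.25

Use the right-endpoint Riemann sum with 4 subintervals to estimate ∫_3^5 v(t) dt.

167.3125

Δt = 0.5.
Sum = 0.5·[41.65625 + 64.75 + 94.96875 + 133.25] = 167.3125.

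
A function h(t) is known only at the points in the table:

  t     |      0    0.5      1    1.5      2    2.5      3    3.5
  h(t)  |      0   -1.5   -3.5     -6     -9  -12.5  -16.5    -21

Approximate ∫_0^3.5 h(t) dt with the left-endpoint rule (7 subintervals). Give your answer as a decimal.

Δt = 0.5.
Sum = 0.5·[0 + (-1.5) + (-3.5) + (-6) + (-9) + (-12.5) + (-16.5)] = -24.5.

-24.5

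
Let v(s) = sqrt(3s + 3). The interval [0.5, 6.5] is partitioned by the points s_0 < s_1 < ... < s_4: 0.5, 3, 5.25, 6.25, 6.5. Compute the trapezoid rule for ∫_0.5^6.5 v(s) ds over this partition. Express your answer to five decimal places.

21.42308

Subinterval widths: 2.5, 2.25, 1, 0.25.
v(0.5) ≈ 2.12132, v(3) ≈ 3.46410, v(5.25) ≈ 4.33013, v(6.25) ≈ 4.66369, v(6.5) ≈ 4.74342.
On each subinterval the trapezoid contributes (Δs_i/2)·[v(s_{i-1}) + v(s_i)].
Sum ≈ 21.42308.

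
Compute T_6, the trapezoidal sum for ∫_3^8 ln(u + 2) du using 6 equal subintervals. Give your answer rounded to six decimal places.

9.972884

Δu = (8 − 3)/6 = 5/6.
f(3) ≈ 1.609438, f(23/6) ≈ 1.763589, f(14/3) ≈ 1.897120, f(5.5) ≈ 2.014903, f(19/3) ≈ 2.120264, f(43/6) ≈ 2.215574, f(8) ≈ 2.302585.
T_6 = (Δu/2)·[f(u_0) + 2f(u_1) + ... + 2f(u_{5}) + f(u_6)].
Sum ≈ 9.972884.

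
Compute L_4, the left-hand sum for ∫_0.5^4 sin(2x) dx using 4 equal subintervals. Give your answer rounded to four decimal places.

Δx = (4 − 0.5)/4 = 0.875.
Left endpoints: 0.5, 1.375, 2.25, 3.125.
f(0.5) ≈ 0.8415, f(1.375) ≈ 0.3817, f(2.25) ≈ -0.9775, f(3.125) ≈ -0.0332.
Sum = Δx · [f(0.5) + f(1.375) + f(2.25) + f(3.125)].
Sum ≈ 0.1859.

0.1859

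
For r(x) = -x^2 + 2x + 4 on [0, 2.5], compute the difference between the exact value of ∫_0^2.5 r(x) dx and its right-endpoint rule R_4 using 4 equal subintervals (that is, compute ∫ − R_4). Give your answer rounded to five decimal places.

0.55339

Exact integral: ∫_0^2.5 r(x) dx ≈ 11.0416667.
R_4 = 10.48828125.
Error ≈ 11.0416667 − 10.48828125 ≈ 0.55339.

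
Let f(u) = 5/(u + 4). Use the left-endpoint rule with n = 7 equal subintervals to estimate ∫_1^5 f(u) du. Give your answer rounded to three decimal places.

3.070

Δu = (5 − 1)/7 = 4/7.
Left endpoints: 1, 11/7, 15/7, 19/7, 23/7, 27/7, 31/7.
f(1) = 1, f(11/7) = 35/39, f(15/7) = 35/43, f(19/7) = 35/47, f(23/7) = 35/51, f(27/7) = 7/11, f(31/7) = 35/59.
Sum = Δu · [f(1) + f(11/7) + f(15/7) + ...].
Sum ≈ 3.070.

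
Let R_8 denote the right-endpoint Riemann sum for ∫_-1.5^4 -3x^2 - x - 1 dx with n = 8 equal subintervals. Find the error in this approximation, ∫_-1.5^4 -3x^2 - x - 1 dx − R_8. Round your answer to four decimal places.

Exact integral: ∫_-1.5^4 f(x) dx = -79.75.
R_8 ≈ -97.120117.
Error ≈ -79.75 − (-97.120117) ≈ 17.3701.

17.3701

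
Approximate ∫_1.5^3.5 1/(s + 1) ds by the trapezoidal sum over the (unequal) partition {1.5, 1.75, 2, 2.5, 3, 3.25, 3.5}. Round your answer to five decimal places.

0.58912

Subinterval widths: 0.25, 0.25, 0.5, 0.5, 0.25, 0.25.
f(1.5) = 0.4, f(1.75) = 4/11, f(2) = 1/3, f(2.5) = 2/7, f(3) = 0.25, f(3.25) = 4/17, f(3.5) = 2/9.
On each subinterval the trapezoid contributes (Δs_i/2)·[f(s_{i-1}) + f(s_i)].
Sum ≈ 0.58912.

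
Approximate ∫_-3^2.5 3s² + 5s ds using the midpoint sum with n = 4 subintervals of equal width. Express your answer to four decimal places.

33.1504

Δs = (2.5 − (-3))/4 = 1.375.
Midpoints: -2.3125, -0.9375, 0.4375, 1.8125.
f(-2.3125) = 4.48046875, f(-0.9375) = -2.05078125, f(0.4375) = 2.76171875, f(1.8125) = 18.91796875.
Sum = Δs · [f(-2.3125) + f(-0.9375) + f(0.4375) + f(1.8125)].
Sum ≈ 33.1504.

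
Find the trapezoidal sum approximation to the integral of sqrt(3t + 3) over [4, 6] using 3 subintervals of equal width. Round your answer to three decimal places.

Δt = (6 − 4)/3 = 2/3.
f(4) ≈ 3.873, f(14/3) ≈ 4.123, f(16/3) ≈ 4.359, f(6) ≈ 4.583.
T_3 = (Δt/2)·[f(t_0) + 2f(t_1) + 2f(t_2) + f(t_3)].
Sum ≈ 8.473.

8.473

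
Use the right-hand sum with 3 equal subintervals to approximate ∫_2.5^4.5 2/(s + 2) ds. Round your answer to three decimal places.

Δs = (4.5 − 2.5)/3 = 2/3.
Right endpoints: 19/6, 23/6, 4.5.
f(19/6) = 12/31, f(23/6) = 12/35, f(4.5) = 4/13.
Sum = Δs · [f(19/6) + f(23/6) + f(4.5)].
Sum ≈ 0.692.

0.692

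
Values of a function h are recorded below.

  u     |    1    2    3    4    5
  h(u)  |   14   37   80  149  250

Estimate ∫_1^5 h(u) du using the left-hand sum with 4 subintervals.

280

Δu = 1.
Sum = 1·[14 + 37 + 80 + 149] = 280.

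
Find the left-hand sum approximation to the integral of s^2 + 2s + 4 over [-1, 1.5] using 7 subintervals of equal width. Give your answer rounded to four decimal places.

11.6454

Δs = (1.5 − (-1))/7 = 5/14.
Left endpoints: -1, -9/14, -2/7, 1/14, 3/7, 11/14, 8/7.
f(-1) = 3, f(-9/14) = 613/196, f(-2/7) = 172/49, f(1/14) = 813/196, f(3/7) = 247/49, f(11/14) = 1213/196, f(8/7) = 372/49.
Sum = Δs · [f(-1) + f(-9/14) + f(-2/7) + ...].
Sum ≈ 11.6454.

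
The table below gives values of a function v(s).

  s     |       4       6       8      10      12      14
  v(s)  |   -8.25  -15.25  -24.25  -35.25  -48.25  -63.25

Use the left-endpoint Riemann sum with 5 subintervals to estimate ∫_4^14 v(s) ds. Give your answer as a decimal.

Δs = 2.
Sum = 2·[(-8.25) + (-15.25) + (-24.25) + (-35.25) + (-48.25)] = -262.5.

-262.5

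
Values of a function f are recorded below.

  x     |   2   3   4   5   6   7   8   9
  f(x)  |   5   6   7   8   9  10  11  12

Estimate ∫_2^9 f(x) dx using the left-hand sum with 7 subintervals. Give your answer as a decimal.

56

Δx = 1.
Sum = 1·[5 + 6 + 7 + 8 + 9 + 10 + 11] = 56.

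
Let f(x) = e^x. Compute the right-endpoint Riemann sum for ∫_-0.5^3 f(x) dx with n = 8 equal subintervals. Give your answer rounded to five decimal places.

24.04975

Δx = (3 − (-0.5))/8 = 0.4375.
Right endpoints: -0.0625, 0.375, 0.8125, 1.25, 1.6875, 2.125, 2.5625, 3.
f(-0.0625) ≈ 0.93941, f(0.375) ≈ 1.45499, f(0.8125) ≈ 2.25353, f(1.25) ≈ 3.49034, f(1.6875) ≈ 5.40595, f(2.125) ≈ 8.37290, f(2.5625) ≈ 12.96820, f(3) ≈ 20.08554.
Sum = Δx · [f(-0.0625) + f(0.375) + f(0.8125) + ...].
Sum ≈ 24.04975.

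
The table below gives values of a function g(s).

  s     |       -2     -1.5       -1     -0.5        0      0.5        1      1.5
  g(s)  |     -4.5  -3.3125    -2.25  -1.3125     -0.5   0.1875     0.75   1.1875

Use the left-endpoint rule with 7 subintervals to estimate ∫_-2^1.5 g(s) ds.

Δs = 0.5.
Sum = 0.5·[(-4.5) + (-3.3125) + (-2.25) + (-1.3125) + (-0.5) + 0.1875 + 0.75] = -5.46875.

-5.46875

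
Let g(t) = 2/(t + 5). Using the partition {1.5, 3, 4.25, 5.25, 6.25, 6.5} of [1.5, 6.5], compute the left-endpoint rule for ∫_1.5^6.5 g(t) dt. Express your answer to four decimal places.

1.2298

Subinterval widths: 1.5, 1.25, 1, 1, 0.25.
Left endpoints: 1.5, 3, 4.25, 5.25, 6.25.
g(1.5) = 4/13, g(3) = 0.25, g(4.25) = 8/37, g(5.25) = 8/41, g(6.25) = 8/45.
Sum = Σ Δt_i · g(t_i).
Sum ≈ 1.2298.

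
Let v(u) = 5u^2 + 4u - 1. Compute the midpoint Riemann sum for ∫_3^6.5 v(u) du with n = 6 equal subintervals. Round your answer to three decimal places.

Δu = (6.5 − 3)/6 = 7/12.
Midpoints: 79/24, 3.875, 107/24, 121/24, 5.625, 149/24.
v(79/24) = 38213/576, v(3.875) = 89.578125, v(107/24) = 66941/576, v(121/24) = 84245/576, v(5.625) = 179.703125, v(149/24) = 124733/576.
Sum = Δu · [v(79/24) + v(3.875) + v(107/24) + ...].
Sum ≈ 475.212.

475.212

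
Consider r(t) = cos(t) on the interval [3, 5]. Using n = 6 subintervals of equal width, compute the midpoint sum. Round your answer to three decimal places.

Δt = (5 − 3)/6 = 1/3.
Midpoints: 19/6, 3.5, 23/6, 25/6, 4.5, 29/6.
r(19/6) ≈ -1.000, r(3.5) ≈ -0.936, r(23/6) ≈ -0.770, r(25/6) ≈ -0.519, r(4.5) ≈ -0.211, r(29/6) ≈ 0.121.
Sum = Δt · [r(19/6) + r(3.5) + r(23/6) + ...].
Sum ≈ -1.105.

-1.105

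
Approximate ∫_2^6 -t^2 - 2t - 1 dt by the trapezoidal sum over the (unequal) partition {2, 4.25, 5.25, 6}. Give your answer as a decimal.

-107.46875

Subinterval widths: 2.25, 1, 0.75.
f(2) = -9, f(4.25) = -27.5625, f(5.25) = -39.0625, f(6) = -49.
On each subinterval the trapezoid contributes (Δt_i/2)·[f(t_{i-1}) + f(t_i)].
Sum = -107.46875.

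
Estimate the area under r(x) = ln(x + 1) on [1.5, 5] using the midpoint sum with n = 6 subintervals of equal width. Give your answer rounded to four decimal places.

4.9631

Δx = (5 − 1.5)/6 = 7/12.
Midpoints: 43/24, 2.375, 71/24, 85/24, 4.125, 113/24.
r(43/24) ≈ 1.0266, r(2.375) ≈ 1.2164, r(71/24) ≈ 1.3758, r(85/24) ≈ 1.5133, r(4.125) ≈ 1.6341, r(113/24) ≈ 1.7419.
Sum = Δx · [r(43/24) + r(2.375) + r(71/24) + ...].
Sum ≈ 4.9631.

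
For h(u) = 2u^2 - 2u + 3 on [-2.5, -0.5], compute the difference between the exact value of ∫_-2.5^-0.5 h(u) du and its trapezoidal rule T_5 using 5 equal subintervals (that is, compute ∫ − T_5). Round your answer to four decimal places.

-0.1067

Exact integral: ∫_-2.5^-0.5 h(u) du ≈ 22.333333.
T_5 = 22.44.
Error ≈ 22.333333 − 22.44 ≈ -0.1067.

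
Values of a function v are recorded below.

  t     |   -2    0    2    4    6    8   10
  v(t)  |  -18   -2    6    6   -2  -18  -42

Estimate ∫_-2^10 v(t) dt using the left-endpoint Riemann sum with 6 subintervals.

Δt = 2.
Sum = 2·[(-18) + (-2) + 6 + 6 + (-2) + (-18)] = -56.

-56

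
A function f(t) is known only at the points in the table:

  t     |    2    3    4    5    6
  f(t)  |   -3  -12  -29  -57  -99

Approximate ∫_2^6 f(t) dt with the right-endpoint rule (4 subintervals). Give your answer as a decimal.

Δt = 1.
Sum = 1·[(-12) + (-29) + (-57) + (-99)] = -197.

-197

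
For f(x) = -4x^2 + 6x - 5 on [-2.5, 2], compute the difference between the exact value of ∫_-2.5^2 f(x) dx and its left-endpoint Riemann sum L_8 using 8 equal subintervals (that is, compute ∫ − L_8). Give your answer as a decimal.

Exact integral: ∫_-2.5^2 f(x) dx = -60.75.
L_8 = -71.82421875.
Error = -60.75 − (-71.82421875) = 11.07421875.

11.07421875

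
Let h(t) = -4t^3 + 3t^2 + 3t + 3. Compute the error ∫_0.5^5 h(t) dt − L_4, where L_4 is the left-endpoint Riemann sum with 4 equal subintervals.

Exact integral: ∫_0.5^5 h(t) dt = -449.4375.
L_4 = -246.3046875.
Error = -449.4375 − (-246.3046875) = -203.1328125.

-203.1328125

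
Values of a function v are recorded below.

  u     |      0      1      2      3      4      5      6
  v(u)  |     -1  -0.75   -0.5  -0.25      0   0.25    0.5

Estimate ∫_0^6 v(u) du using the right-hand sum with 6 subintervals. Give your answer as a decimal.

Δu = 1.
Sum = 1·[(-0.75) + (-0.5) + (-0.25) + 0 + 0.25 + 0.5] = -0.75.

-0.75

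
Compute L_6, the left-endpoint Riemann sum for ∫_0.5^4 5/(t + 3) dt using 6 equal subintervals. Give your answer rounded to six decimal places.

Δt = (4 − 0.5)/6 = 7/12.
Left endpoints: 0.5, 13/12, 5/3, 2.25, 17/6, 41/12.
f(0.5) = 10/7, f(13/12) = 60/49, f(5/3) = 15/14, f(2.25) = 20/21, f(17/6) = 6/7, f(41/12) = 60/77.
Sum = Δt · [f(0.5) + f(13/12) + f(5/3) + ...].
Sum ≈ 3.682720.

3.682720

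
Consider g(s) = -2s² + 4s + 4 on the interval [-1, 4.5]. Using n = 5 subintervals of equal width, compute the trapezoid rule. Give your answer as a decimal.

Δs = (4.5 − (-1))/5 = 1.1.
g(-1) = -2, g(0.1) = 4.38, g(1.2) = 5.92, g(2.3) = 2.62, g(3.4) = -5.52, g(4.5) = -18.5.
T_5 = (Δs/2)·[g(s_0) + 2g(s_1) + ... + 2g(s_{4}) + g(s_5)].
Sum = -3.135.

-3.135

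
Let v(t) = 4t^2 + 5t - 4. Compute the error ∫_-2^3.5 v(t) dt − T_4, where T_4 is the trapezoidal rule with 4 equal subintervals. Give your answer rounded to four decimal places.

Exact integral: ∫_-2^3.5 v(t) dt ≈ 66.458333.
T_4 = 73.390625.
Error ≈ 66.458333 − 73.390625 ≈ -6.9323.

-6.9323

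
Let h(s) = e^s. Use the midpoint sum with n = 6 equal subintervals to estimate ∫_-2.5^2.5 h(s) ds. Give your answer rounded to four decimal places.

Δs = (2.5 − (-2.5))/6 = 5/6.
Midpoints: -25/12, -1.25, -5/12, 5/12, 1.25, 25/12.
h(-25/12) ≈ 0.1245, h(-1.25) ≈ 0.2865, h(-5/12) ≈ 0.6592, h(5/12) ≈ 1.5169, h(1.25) ≈ 3.4903, h(25/12) ≈ 8.0312.
Sum = Δs · [h(-25/12) + h(-1.25) + h(-5/12) + ...].
Sum ≈ 11.7572.

11.7572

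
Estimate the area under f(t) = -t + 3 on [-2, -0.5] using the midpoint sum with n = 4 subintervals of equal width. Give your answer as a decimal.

Δt = (-0.5 − (-2))/4 = 0.375.
Midpoints: -1.8125, -1.4375, -1.0625, -0.6875.
f(-1.8125) = 4.8125, f(-1.4375) = 4.4375, f(-1.0625) = 4.0625, f(-0.6875) = 3.6875.
Sum = Δt · [f(-1.8125) + f(-1.4375) + f(-1.0625) + f(-0.6875)].
Sum = 6.375.

6.375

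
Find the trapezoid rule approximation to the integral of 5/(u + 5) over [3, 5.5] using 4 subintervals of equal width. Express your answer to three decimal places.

Δu = (5.5 − 3)/4 = 0.625.
f(3) = 0.625, f(3.625) = 40/69, f(4.25) = 20/37, f(4.875) = 40/79, f(5.5) = 10/21.
T_4 = (Δu/2)·[f(u_0) + 2f(u_1) + 2f(u_2) + 2f(u_3) + f(u_4)].
Sum ≈ 1.361.

1.361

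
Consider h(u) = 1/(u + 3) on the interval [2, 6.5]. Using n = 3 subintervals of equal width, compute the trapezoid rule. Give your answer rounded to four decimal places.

Δu = (6.5 − 2)/3 = 1.5.
h(2) = 0.2, h(3.5) = 2/13, h(5) = 0.125, h(6.5) = 2/19.
T_3 = (Δu/2)·[h(u_0) + 2h(u_1) + 2h(u_2) + h(u_3)].
Sum ≈ 0.6472.

0.6472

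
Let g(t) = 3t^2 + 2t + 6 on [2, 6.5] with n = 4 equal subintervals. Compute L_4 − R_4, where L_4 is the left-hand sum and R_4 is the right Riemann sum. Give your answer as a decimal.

L_4 = 265.11328125.
R_4 = 404.33203125.
L_4 − R_4 = -139.21875.

-139.21875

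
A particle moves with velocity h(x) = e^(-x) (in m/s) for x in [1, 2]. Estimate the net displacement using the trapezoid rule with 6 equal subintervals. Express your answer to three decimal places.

0.233

Δx = (2 − 1)/6 = 1/6.
h(1) ≈ 0.368, h(7/6) ≈ 0.311, h(4/3) ≈ 0.264, h(1.5) ≈ 0.223, h(5/3) ≈ 0.189, h(11/6) ≈ 0.160, h(2) ≈ 0.135.
T_6 = (Δx/2)·[h(x_0) + 2h(x_1) + ... + 2h(x_{5}) + h(x_6)].
Sum ≈ 0.233.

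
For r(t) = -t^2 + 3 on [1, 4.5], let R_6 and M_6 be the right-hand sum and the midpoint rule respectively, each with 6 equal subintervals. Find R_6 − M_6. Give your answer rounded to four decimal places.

-5.9123

R_6 ≈ -25.354745.
M_6 ≈ -19.442419.
R_6 − M_6 ≈ -5.9123.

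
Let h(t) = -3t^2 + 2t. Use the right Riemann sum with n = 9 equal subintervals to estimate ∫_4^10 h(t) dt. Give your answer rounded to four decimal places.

Δt = (10 − 4)/9 = 2/3.
Right endpoints: 14/3, 16/3, 6, 20/3, 22/3, 8, 26/3, 28/3, 10.
h(14/3) = -56, h(16/3) = -224/3, h(6) = -96, h(20/3) = -120, h(22/3) = -440/3, h(8) = -176, h(26/3) = -208, h(28/3) = -728/3, h(10) = -280.
Sum = Δt · [h(14/3) + h(16/3) + h(6) + ...].
Sum ≈ -933.3333.

-933.3333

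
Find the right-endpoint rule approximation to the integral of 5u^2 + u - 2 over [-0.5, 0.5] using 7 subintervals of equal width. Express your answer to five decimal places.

Δu = (0.5 − (-0.5))/7 = 1/7.
Right endpoints: -5/14, -3/14, -1/14, 1/14, 3/14, 5/14, 0.5.
f(-5/14) = -337/196, f(-3/14) = -389/196, f(-1/14) = -401/196, f(1/14) = -373/196, f(3/14) = -305/196, f(5/14) = -197/196, f(0.5) = -0.25.
Sum = Δu · [f(-5/14) + f(-3/14) + f(-1/14) + ...].
Sum ≈ -1.49490.

-1.49490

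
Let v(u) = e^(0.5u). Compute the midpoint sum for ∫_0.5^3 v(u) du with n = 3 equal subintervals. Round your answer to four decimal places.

Δu = (3 − 0.5)/3 = 5/6.
Midpoints: 11/12, 1.75, 31/12.
v(11/12) ≈ 1.5814, v(1.75) ≈ 2.3989, v(31/12) ≈ 3.6388.
Sum = Δu · [v(11/12) + v(1.75) + v(31/12)].
Sum ≈ 6.3493.

6.3493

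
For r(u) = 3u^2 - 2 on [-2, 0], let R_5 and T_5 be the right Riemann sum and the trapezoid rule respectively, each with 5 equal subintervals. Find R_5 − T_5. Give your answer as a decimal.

R_5 = 1.76.
T_5 = 4.16.
R_5 − T_5 = -2.4.

-2.4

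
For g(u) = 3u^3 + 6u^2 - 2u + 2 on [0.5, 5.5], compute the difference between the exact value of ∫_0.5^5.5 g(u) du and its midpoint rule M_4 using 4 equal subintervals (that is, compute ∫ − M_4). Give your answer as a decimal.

Exact integral: ∫_0.5^5.5 g(u) du = 998.75.
M_4 = 977.265625.
Error = 998.75 − 977.265625 = 21.484375.

21.484375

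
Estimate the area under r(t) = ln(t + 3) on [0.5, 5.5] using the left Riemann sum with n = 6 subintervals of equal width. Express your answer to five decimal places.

Δt = (5.5 − 0.5)/6 = 5/6.
Left endpoints: 0.5, 4/3, 13/6, 3, 23/6, 14/3.
r(0.5) ≈ 1.25276, r(4/3) ≈ 1.46634, r(13/6) ≈ 1.64223, r(3) ≈ 1.79176, r(23/6) ≈ 1.92181, r(14/3) ≈ 2.03688.
Sum = Δt · [r(0.5) + r(4/3) + r(13/6) + ...].
Sum ≈ 8.42648.

8.42648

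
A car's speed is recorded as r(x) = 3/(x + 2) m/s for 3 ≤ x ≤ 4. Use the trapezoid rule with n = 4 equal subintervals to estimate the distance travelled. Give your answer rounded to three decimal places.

Δx = (4 − 3)/4 = 0.25.
r(3) = 0.6, r(3.25) = 4/7, r(3.5) = 6/11, r(3.75) = 12/23, r(4) = 0.5.
T_4 = (Δx/2)·[r(x_0) + 2r(x_1) + 2r(x_2) + 2r(x_3) + r(x_4)].
Sum ≈ 0.547.

0.547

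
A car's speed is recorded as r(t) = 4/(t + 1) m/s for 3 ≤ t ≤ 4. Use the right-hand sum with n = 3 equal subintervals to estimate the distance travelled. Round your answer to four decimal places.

Δt = (4 − 3)/3 = 1/3.
Right endpoints: 10/3, 11/3, 4.
r(10/3) = 12/13, r(11/3) = 6/7, r(4) = 0.8.
Sum = Δt · [r(10/3) + r(11/3) + r(4)].
Sum ≈ 0.8601.

0.8601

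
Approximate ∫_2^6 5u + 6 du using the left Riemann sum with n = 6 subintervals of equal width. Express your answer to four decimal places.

97.3333

Δu = (6 − 2)/6 = 2/3.
Left endpoints: 2, 8/3, 10/3, 4, 14/3, 16/3.
f(2) = 16, f(8/3) = 58/3, f(10/3) = 68/3, f(4) = 26, f(14/3) = 88/3, f(16/3) = 98/3.
Sum = Δu · [f(2) + f(8/3) + f(10/3) + ...].
Sum ≈ 97.3333.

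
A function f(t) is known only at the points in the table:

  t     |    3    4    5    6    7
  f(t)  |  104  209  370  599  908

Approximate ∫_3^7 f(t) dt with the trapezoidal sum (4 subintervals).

1684

Δt = 1.
T_4 = (1/2)·[104 + 2·209 + 2·370 + 2·599 + 908] = 1684.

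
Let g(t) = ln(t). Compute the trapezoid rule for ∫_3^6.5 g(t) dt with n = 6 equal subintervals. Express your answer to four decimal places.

5.3658

Δt = (6.5 − 3)/6 = 7/12.
g(3) ≈ 1.0986, g(43/12) ≈ 1.2763, g(25/6) ≈ 1.4271, g(4.75) ≈ 1.5581, g(16/3) ≈ 1.6740, g(71/12) ≈ 1.7778, g(6.5) ≈ 1.8718.
T_6 = (Δt/2)·[g(t_0) + 2g(t_1) + ... + 2g(t_{5}) + g(t_6)].
Sum ≈ 5.3658.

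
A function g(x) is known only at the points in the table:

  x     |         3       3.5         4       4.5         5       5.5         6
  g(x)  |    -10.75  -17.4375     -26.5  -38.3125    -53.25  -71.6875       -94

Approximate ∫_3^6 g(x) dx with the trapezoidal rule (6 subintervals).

Δx = 0.5.
T_6 = (0.5/2)·[(-10.75) + 2·(-17.4375) + 2·(-26.5) + 2·(-38.3125) + 2·(-53.25) + 2·(-71.6875) + (-94)] = -129.78125.

-129.78125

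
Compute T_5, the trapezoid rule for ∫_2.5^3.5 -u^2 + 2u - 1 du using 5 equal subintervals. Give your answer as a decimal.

-4.09

Δu = (3.5 − 2.5)/5 = 0.2.
f(2.5) = -2.25, f(2.7) = -2.89, f(2.9) = -3.61, f(3.1) = -4.41, f(3.3) = -5.29, f(3.5) = -6.25.
T_5 = (Δu/2)·[f(u_0) + 2f(u_1) + ... + 2f(u_{4}) + f(u_5)].
Sum = -4.09.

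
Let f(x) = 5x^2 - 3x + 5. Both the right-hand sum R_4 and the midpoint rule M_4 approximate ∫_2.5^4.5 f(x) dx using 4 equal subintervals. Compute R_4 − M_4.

R_4 = 131.25.
M_4 = 114.625.
R_4 − M_4 = 16.625.

16.625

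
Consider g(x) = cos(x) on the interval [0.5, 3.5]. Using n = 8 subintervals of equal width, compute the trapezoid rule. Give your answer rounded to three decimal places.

Δx = (3.5 − 0.5)/8 = 0.375.
g(0.5) ≈ 0.878, g(0.875) ≈ 0.641, g(1.25) ≈ 0.315, g(1.625) ≈ -0.054, g(2) ≈ -0.416, g(2.375) ≈ -0.720, g(2.75) ≈ -0.924, g(3.125) ≈ -1.000, g(3.5) ≈ -0.936.
T_8 = (Δx/2)·[g(x_0) + 2g(x_1) + ... + 2g(x_{7}) + g(x_8)].
Sum ≈ -0.820.

-0.820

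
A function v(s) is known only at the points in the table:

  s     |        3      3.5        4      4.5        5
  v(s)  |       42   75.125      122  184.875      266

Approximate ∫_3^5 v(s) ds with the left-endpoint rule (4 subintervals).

212

Δs = 0.5.
Sum = 0.5·[42 + 75.125 + 122 + 184.875] = 212.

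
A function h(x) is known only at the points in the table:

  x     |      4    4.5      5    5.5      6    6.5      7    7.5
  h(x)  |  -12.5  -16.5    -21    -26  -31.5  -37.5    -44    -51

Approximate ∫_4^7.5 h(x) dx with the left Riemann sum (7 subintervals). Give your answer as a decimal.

Δx = 0.5.
Sum = 0.5·[(-12.5) + (-16.5) + (-21) + (-26) + (-31.5) + (-37.5) + (-44)] = -94.5.

-94.5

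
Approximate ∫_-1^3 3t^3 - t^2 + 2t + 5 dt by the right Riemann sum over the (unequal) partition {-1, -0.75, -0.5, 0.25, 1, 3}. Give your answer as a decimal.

178.125

Subinterval widths: 0.25, 0.25, 0.75, 0.75, 2.
Right endpoints: -0.75, -0.5, 0.25, 1, 3.
f(-0.75) = 1.671875, f(-0.5) = 3.375, f(0.25) = 5.484375, f(1) = 9, f(3) = 83.
Sum = Σ Δt_i · f(t_i).
Sum = 178.125.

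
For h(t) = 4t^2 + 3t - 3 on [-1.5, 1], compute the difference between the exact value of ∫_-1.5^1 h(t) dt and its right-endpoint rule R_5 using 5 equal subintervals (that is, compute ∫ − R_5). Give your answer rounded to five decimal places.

-1.04167

Exact integral: ∫_-1.5^1 h(t) dt ≈ -3.5416667.
R_5 = -2.5.
Error ≈ -3.5416667 − (-2.5) ≈ -1.04167.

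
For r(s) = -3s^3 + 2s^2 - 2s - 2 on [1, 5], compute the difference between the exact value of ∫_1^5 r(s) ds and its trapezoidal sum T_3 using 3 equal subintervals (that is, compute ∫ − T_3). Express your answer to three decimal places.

29.630

Exact integral: ∫_1^5 r(s) ds ≈ -417.33333.
T_3 ≈ -446.96296.
Error ≈ -417.33333 − (-446.96296) ≈ 29.630.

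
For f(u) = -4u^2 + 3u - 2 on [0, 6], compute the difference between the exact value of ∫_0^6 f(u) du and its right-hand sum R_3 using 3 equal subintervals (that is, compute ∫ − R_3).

142

Exact integral: ∫_0^6 f(u) du = -246.
R_3 = -388.
Error = -246 − (-388) = 142.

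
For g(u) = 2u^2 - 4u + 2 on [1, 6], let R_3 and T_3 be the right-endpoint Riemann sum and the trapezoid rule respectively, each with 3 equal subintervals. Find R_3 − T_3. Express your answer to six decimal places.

41.666667

R_3 ≈ 129.62962963.
T_3 ≈ 87.96296296.
R_3 − T_3 ≈ 41.666667.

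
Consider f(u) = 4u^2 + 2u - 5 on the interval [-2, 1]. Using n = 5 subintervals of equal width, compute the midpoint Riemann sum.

-6.36

Δu = (1 − (-2))/5 = 0.6.
Midpoints: -1.7, -1.1, -0.5, 0.1, 0.7.
f(-1.7) = 3.16, f(-1.1) = -2.36, f(-0.5) = -5, f(0.1) = -4.76, f(0.7) = -1.64.
Sum = Δu · [f(-1.7) + f(-1.1) + f(-0.5) + f(0.1) + f(0.7)].
Sum = -6.36.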